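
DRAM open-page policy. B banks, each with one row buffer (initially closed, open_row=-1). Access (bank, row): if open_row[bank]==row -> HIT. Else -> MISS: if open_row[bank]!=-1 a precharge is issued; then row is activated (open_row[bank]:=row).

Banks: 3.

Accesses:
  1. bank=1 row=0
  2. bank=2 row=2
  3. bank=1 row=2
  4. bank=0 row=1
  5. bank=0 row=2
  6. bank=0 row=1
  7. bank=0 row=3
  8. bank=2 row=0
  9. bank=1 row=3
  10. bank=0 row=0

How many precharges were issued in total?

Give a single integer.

Answer: 7

Derivation:
Acc 1: bank1 row0 -> MISS (open row0); precharges=0
Acc 2: bank2 row2 -> MISS (open row2); precharges=0
Acc 3: bank1 row2 -> MISS (open row2); precharges=1
Acc 4: bank0 row1 -> MISS (open row1); precharges=1
Acc 5: bank0 row2 -> MISS (open row2); precharges=2
Acc 6: bank0 row1 -> MISS (open row1); precharges=3
Acc 7: bank0 row3 -> MISS (open row3); precharges=4
Acc 8: bank2 row0 -> MISS (open row0); precharges=5
Acc 9: bank1 row3 -> MISS (open row3); precharges=6
Acc 10: bank0 row0 -> MISS (open row0); precharges=7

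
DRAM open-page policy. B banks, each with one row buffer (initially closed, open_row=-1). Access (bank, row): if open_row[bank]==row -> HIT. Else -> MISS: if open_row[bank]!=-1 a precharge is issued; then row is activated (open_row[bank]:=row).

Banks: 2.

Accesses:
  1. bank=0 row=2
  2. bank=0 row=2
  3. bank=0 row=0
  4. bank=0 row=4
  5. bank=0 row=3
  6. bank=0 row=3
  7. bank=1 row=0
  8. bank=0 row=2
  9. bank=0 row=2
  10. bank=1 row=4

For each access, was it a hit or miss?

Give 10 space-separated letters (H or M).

Answer: M H M M M H M M H M

Derivation:
Acc 1: bank0 row2 -> MISS (open row2); precharges=0
Acc 2: bank0 row2 -> HIT
Acc 3: bank0 row0 -> MISS (open row0); precharges=1
Acc 4: bank0 row4 -> MISS (open row4); precharges=2
Acc 5: bank0 row3 -> MISS (open row3); precharges=3
Acc 6: bank0 row3 -> HIT
Acc 7: bank1 row0 -> MISS (open row0); precharges=3
Acc 8: bank0 row2 -> MISS (open row2); precharges=4
Acc 9: bank0 row2 -> HIT
Acc 10: bank1 row4 -> MISS (open row4); precharges=5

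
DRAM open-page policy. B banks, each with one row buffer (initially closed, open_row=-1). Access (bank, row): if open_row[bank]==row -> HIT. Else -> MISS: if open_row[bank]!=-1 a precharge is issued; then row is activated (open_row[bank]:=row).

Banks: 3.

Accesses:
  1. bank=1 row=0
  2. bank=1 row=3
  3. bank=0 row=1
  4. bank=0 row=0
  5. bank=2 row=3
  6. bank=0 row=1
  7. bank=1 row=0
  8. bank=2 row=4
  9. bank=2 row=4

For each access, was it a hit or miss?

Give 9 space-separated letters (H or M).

Answer: M M M M M M M M H

Derivation:
Acc 1: bank1 row0 -> MISS (open row0); precharges=0
Acc 2: bank1 row3 -> MISS (open row3); precharges=1
Acc 3: bank0 row1 -> MISS (open row1); precharges=1
Acc 4: bank0 row0 -> MISS (open row0); precharges=2
Acc 5: bank2 row3 -> MISS (open row3); precharges=2
Acc 6: bank0 row1 -> MISS (open row1); precharges=3
Acc 7: bank1 row0 -> MISS (open row0); precharges=4
Acc 8: bank2 row4 -> MISS (open row4); precharges=5
Acc 9: bank2 row4 -> HIT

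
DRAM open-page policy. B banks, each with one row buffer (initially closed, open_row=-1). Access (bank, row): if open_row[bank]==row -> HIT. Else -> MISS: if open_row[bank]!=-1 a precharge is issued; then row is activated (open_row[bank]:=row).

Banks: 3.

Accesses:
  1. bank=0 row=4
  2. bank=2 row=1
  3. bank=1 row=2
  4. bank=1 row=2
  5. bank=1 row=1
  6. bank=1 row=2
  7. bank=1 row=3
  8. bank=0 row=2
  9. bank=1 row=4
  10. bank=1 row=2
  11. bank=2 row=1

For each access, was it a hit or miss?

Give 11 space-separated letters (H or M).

Acc 1: bank0 row4 -> MISS (open row4); precharges=0
Acc 2: bank2 row1 -> MISS (open row1); precharges=0
Acc 3: bank1 row2 -> MISS (open row2); precharges=0
Acc 4: bank1 row2 -> HIT
Acc 5: bank1 row1 -> MISS (open row1); precharges=1
Acc 6: bank1 row2 -> MISS (open row2); precharges=2
Acc 7: bank1 row3 -> MISS (open row3); precharges=3
Acc 8: bank0 row2 -> MISS (open row2); precharges=4
Acc 9: bank1 row4 -> MISS (open row4); precharges=5
Acc 10: bank1 row2 -> MISS (open row2); precharges=6
Acc 11: bank2 row1 -> HIT

Answer: M M M H M M M M M M H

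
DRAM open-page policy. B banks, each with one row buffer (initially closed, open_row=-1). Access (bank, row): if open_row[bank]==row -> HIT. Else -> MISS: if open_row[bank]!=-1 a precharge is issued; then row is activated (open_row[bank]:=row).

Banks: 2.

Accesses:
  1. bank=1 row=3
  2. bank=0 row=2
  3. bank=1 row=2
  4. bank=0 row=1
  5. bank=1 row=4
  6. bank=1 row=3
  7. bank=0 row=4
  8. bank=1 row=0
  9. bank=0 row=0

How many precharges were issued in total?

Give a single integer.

Answer: 7

Derivation:
Acc 1: bank1 row3 -> MISS (open row3); precharges=0
Acc 2: bank0 row2 -> MISS (open row2); precharges=0
Acc 3: bank1 row2 -> MISS (open row2); precharges=1
Acc 4: bank0 row1 -> MISS (open row1); precharges=2
Acc 5: bank1 row4 -> MISS (open row4); precharges=3
Acc 6: bank1 row3 -> MISS (open row3); precharges=4
Acc 7: bank0 row4 -> MISS (open row4); precharges=5
Acc 8: bank1 row0 -> MISS (open row0); precharges=6
Acc 9: bank0 row0 -> MISS (open row0); precharges=7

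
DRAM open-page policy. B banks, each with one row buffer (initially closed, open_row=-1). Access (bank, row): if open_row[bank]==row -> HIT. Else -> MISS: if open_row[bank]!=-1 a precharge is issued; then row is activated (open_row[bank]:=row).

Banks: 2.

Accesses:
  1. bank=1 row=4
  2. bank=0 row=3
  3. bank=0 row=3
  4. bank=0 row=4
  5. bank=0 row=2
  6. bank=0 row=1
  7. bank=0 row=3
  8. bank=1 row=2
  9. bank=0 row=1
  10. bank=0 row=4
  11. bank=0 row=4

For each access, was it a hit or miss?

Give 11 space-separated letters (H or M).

Acc 1: bank1 row4 -> MISS (open row4); precharges=0
Acc 2: bank0 row3 -> MISS (open row3); precharges=0
Acc 3: bank0 row3 -> HIT
Acc 4: bank0 row4 -> MISS (open row4); precharges=1
Acc 5: bank0 row2 -> MISS (open row2); precharges=2
Acc 6: bank0 row1 -> MISS (open row1); precharges=3
Acc 7: bank0 row3 -> MISS (open row3); precharges=4
Acc 8: bank1 row2 -> MISS (open row2); precharges=5
Acc 9: bank0 row1 -> MISS (open row1); precharges=6
Acc 10: bank0 row4 -> MISS (open row4); precharges=7
Acc 11: bank0 row4 -> HIT

Answer: M M H M M M M M M M H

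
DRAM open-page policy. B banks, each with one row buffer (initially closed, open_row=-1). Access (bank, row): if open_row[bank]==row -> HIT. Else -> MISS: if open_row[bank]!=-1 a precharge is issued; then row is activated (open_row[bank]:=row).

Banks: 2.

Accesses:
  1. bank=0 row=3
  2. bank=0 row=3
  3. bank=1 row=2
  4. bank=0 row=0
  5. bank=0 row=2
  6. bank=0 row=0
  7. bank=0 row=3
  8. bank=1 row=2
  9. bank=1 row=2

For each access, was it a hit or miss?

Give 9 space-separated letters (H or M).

Answer: M H M M M M M H H

Derivation:
Acc 1: bank0 row3 -> MISS (open row3); precharges=0
Acc 2: bank0 row3 -> HIT
Acc 3: bank1 row2 -> MISS (open row2); precharges=0
Acc 4: bank0 row0 -> MISS (open row0); precharges=1
Acc 5: bank0 row2 -> MISS (open row2); precharges=2
Acc 6: bank0 row0 -> MISS (open row0); precharges=3
Acc 7: bank0 row3 -> MISS (open row3); precharges=4
Acc 8: bank1 row2 -> HIT
Acc 9: bank1 row2 -> HIT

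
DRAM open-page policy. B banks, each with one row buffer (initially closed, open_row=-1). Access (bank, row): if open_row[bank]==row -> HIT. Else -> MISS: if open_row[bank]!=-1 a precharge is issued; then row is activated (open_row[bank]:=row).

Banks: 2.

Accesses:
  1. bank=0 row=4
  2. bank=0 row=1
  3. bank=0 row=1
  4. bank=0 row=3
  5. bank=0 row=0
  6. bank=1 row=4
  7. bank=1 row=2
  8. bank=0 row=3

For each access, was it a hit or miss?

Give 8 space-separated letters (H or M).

Acc 1: bank0 row4 -> MISS (open row4); precharges=0
Acc 2: bank0 row1 -> MISS (open row1); precharges=1
Acc 3: bank0 row1 -> HIT
Acc 4: bank0 row3 -> MISS (open row3); precharges=2
Acc 5: bank0 row0 -> MISS (open row0); precharges=3
Acc 6: bank1 row4 -> MISS (open row4); precharges=3
Acc 7: bank1 row2 -> MISS (open row2); precharges=4
Acc 8: bank0 row3 -> MISS (open row3); precharges=5

Answer: M M H M M M M M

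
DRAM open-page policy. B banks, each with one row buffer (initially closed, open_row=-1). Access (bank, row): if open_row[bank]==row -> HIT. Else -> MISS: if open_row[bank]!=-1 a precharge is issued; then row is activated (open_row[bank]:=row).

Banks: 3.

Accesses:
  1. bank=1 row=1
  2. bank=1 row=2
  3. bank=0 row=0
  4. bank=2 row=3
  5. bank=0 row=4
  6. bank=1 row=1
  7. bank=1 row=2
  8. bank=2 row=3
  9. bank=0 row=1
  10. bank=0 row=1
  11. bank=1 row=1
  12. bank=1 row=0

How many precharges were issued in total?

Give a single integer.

Answer: 7

Derivation:
Acc 1: bank1 row1 -> MISS (open row1); precharges=0
Acc 2: bank1 row2 -> MISS (open row2); precharges=1
Acc 3: bank0 row0 -> MISS (open row0); precharges=1
Acc 4: bank2 row3 -> MISS (open row3); precharges=1
Acc 5: bank0 row4 -> MISS (open row4); precharges=2
Acc 6: bank1 row1 -> MISS (open row1); precharges=3
Acc 7: bank1 row2 -> MISS (open row2); precharges=4
Acc 8: bank2 row3 -> HIT
Acc 9: bank0 row1 -> MISS (open row1); precharges=5
Acc 10: bank0 row1 -> HIT
Acc 11: bank1 row1 -> MISS (open row1); precharges=6
Acc 12: bank1 row0 -> MISS (open row0); precharges=7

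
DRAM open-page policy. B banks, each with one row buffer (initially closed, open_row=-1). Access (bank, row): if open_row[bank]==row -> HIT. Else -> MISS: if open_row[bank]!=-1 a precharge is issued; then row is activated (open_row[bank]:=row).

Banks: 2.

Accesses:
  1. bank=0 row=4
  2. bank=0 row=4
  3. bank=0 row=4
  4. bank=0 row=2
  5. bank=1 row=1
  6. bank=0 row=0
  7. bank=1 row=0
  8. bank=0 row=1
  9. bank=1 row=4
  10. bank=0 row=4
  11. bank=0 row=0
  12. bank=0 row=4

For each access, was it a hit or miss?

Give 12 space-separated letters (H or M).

Answer: M H H M M M M M M M M M

Derivation:
Acc 1: bank0 row4 -> MISS (open row4); precharges=0
Acc 2: bank0 row4 -> HIT
Acc 3: bank0 row4 -> HIT
Acc 4: bank0 row2 -> MISS (open row2); precharges=1
Acc 5: bank1 row1 -> MISS (open row1); precharges=1
Acc 6: bank0 row0 -> MISS (open row0); precharges=2
Acc 7: bank1 row0 -> MISS (open row0); precharges=3
Acc 8: bank0 row1 -> MISS (open row1); precharges=4
Acc 9: bank1 row4 -> MISS (open row4); precharges=5
Acc 10: bank0 row4 -> MISS (open row4); precharges=6
Acc 11: bank0 row0 -> MISS (open row0); precharges=7
Acc 12: bank0 row4 -> MISS (open row4); precharges=8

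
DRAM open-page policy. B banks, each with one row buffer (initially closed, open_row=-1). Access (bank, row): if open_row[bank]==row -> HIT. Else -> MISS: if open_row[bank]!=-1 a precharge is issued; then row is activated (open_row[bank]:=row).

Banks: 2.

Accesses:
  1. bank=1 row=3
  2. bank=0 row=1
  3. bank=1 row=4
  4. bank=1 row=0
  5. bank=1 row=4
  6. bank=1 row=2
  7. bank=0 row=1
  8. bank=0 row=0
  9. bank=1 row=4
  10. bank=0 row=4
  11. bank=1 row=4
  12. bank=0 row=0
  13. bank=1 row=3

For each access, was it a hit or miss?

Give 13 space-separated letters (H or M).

Acc 1: bank1 row3 -> MISS (open row3); precharges=0
Acc 2: bank0 row1 -> MISS (open row1); precharges=0
Acc 3: bank1 row4 -> MISS (open row4); precharges=1
Acc 4: bank1 row0 -> MISS (open row0); precharges=2
Acc 5: bank1 row4 -> MISS (open row4); precharges=3
Acc 6: bank1 row2 -> MISS (open row2); precharges=4
Acc 7: bank0 row1 -> HIT
Acc 8: bank0 row0 -> MISS (open row0); precharges=5
Acc 9: bank1 row4 -> MISS (open row4); precharges=6
Acc 10: bank0 row4 -> MISS (open row4); precharges=7
Acc 11: bank1 row4 -> HIT
Acc 12: bank0 row0 -> MISS (open row0); precharges=8
Acc 13: bank1 row3 -> MISS (open row3); precharges=9

Answer: M M M M M M H M M M H M M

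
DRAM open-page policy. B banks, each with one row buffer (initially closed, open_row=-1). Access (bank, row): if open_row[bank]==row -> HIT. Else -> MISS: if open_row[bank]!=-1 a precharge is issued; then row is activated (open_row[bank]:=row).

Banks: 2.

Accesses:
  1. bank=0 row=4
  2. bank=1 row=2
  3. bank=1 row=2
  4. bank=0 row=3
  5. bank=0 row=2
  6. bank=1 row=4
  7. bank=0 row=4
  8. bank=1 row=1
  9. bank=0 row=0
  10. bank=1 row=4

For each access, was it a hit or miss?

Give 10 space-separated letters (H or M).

Answer: M M H M M M M M M M

Derivation:
Acc 1: bank0 row4 -> MISS (open row4); precharges=0
Acc 2: bank1 row2 -> MISS (open row2); precharges=0
Acc 3: bank1 row2 -> HIT
Acc 4: bank0 row3 -> MISS (open row3); precharges=1
Acc 5: bank0 row2 -> MISS (open row2); precharges=2
Acc 6: bank1 row4 -> MISS (open row4); precharges=3
Acc 7: bank0 row4 -> MISS (open row4); precharges=4
Acc 8: bank1 row1 -> MISS (open row1); precharges=5
Acc 9: bank0 row0 -> MISS (open row0); precharges=6
Acc 10: bank1 row4 -> MISS (open row4); precharges=7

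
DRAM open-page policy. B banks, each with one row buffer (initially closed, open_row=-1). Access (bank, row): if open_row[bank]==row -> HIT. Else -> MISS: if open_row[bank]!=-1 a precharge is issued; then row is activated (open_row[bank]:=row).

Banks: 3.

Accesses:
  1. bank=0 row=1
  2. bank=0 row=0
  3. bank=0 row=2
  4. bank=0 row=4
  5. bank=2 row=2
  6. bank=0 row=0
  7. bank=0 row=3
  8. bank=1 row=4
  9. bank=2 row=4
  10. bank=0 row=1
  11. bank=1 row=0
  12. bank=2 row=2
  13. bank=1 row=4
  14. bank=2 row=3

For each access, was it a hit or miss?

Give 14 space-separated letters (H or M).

Answer: M M M M M M M M M M M M M M

Derivation:
Acc 1: bank0 row1 -> MISS (open row1); precharges=0
Acc 2: bank0 row0 -> MISS (open row0); precharges=1
Acc 3: bank0 row2 -> MISS (open row2); precharges=2
Acc 4: bank0 row4 -> MISS (open row4); precharges=3
Acc 5: bank2 row2 -> MISS (open row2); precharges=3
Acc 6: bank0 row0 -> MISS (open row0); precharges=4
Acc 7: bank0 row3 -> MISS (open row3); precharges=5
Acc 8: bank1 row4 -> MISS (open row4); precharges=5
Acc 9: bank2 row4 -> MISS (open row4); precharges=6
Acc 10: bank0 row1 -> MISS (open row1); precharges=7
Acc 11: bank1 row0 -> MISS (open row0); precharges=8
Acc 12: bank2 row2 -> MISS (open row2); precharges=9
Acc 13: bank1 row4 -> MISS (open row4); precharges=10
Acc 14: bank2 row3 -> MISS (open row3); precharges=11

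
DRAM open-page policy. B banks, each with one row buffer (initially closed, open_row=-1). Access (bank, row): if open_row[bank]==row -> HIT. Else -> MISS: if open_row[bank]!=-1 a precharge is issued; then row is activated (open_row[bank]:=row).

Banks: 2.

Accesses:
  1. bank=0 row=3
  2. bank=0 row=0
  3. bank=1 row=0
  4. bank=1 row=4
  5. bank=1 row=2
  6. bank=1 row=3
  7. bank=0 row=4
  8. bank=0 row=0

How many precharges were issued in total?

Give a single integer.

Acc 1: bank0 row3 -> MISS (open row3); precharges=0
Acc 2: bank0 row0 -> MISS (open row0); precharges=1
Acc 3: bank1 row0 -> MISS (open row0); precharges=1
Acc 4: bank1 row4 -> MISS (open row4); precharges=2
Acc 5: bank1 row2 -> MISS (open row2); precharges=3
Acc 6: bank1 row3 -> MISS (open row3); precharges=4
Acc 7: bank0 row4 -> MISS (open row4); precharges=5
Acc 8: bank0 row0 -> MISS (open row0); precharges=6

Answer: 6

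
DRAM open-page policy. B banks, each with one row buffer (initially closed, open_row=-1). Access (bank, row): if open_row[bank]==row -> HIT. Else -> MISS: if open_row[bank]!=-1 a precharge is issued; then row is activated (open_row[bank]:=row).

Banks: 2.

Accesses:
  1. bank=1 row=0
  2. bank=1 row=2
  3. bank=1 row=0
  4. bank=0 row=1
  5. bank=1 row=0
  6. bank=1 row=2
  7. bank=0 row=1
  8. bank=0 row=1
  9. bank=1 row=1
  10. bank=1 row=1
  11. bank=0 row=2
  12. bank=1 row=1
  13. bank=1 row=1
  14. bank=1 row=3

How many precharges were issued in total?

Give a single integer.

Answer: 6

Derivation:
Acc 1: bank1 row0 -> MISS (open row0); precharges=0
Acc 2: bank1 row2 -> MISS (open row2); precharges=1
Acc 3: bank1 row0 -> MISS (open row0); precharges=2
Acc 4: bank0 row1 -> MISS (open row1); precharges=2
Acc 5: bank1 row0 -> HIT
Acc 6: bank1 row2 -> MISS (open row2); precharges=3
Acc 7: bank0 row1 -> HIT
Acc 8: bank0 row1 -> HIT
Acc 9: bank1 row1 -> MISS (open row1); precharges=4
Acc 10: bank1 row1 -> HIT
Acc 11: bank0 row2 -> MISS (open row2); precharges=5
Acc 12: bank1 row1 -> HIT
Acc 13: bank1 row1 -> HIT
Acc 14: bank1 row3 -> MISS (open row3); precharges=6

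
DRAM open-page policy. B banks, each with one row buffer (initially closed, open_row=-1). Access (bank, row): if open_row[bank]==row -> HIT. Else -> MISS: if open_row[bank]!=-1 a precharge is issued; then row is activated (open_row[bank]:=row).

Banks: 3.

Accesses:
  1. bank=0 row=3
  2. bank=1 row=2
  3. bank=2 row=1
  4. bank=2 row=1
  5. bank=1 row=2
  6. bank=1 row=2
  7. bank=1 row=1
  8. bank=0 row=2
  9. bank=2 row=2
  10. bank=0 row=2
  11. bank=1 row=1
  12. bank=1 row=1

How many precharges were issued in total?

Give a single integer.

Answer: 3

Derivation:
Acc 1: bank0 row3 -> MISS (open row3); precharges=0
Acc 2: bank1 row2 -> MISS (open row2); precharges=0
Acc 3: bank2 row1 -> MISS (open row1); precharges=0
Acc 4: bank2 row1 -> HIT
Acc 5: bank1 row2 -> HIT
Acc 6: bank1 row2 -> HIT
Acc 7: bank1 row1 -> MISS (open row1); precharges=1
Acc 8: bank0 row2 -> MISS (open row2); precharges=2
Acc 9: bank2 row2 -> MISS (open row2); precharges=3
Acc 10: bank0 row2 -> HIT
Acc 11: bank1 row1 -> HIT
Acc 12: bank1 row1 -> HIT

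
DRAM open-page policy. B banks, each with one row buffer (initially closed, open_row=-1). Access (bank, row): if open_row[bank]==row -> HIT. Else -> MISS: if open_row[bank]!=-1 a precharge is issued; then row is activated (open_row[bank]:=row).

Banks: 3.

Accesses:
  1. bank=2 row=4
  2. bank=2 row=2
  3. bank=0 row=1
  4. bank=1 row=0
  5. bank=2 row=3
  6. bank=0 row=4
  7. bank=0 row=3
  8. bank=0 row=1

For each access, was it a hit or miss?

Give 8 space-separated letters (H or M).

Answer: M M M M M M M M

Derivation:
Acc 1: bank2 row4 -> MISS (open row4); precharges=0
Acc 2: bank2 row2 -> MISS (open row2); precharges=1
Acc 3: bank0 row1 -> MISS (open row1); precharges=1
Acc 4: bank1 row0 -> MISS (open row0); precharges=1
Acc 5: bank2 row3 -> MISS (open row3); precharges=2
Acc 6: bank0 row4 -> MISS (open row4); precharges=3
Acc 7: bank0 row3 -> MISS (open row3); precharges=4
Acc 8: bank0 row1 -> MISS (open row1); precharges=5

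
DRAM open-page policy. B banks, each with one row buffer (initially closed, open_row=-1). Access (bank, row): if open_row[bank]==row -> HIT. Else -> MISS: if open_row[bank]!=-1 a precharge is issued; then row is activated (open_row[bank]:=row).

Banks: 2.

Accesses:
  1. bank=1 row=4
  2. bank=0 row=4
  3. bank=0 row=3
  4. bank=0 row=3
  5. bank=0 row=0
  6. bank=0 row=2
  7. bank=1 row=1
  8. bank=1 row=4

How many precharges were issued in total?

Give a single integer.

Answer: 5

Derivation:
Acc 1: bank1 row4 -> MISS (open row4); precharges=0
Acc 2: bank0 row4 -> MISS (open row4); precharges=0
Acc 3: bank0 row3 -> MISS (open row3); precharges=1
Acc 4: bank0 row3 -> HIT
Acc 5: bank0 row0 -> MISS (open row0); precharges=2
Acc 6: bank0 row2 -> MISS (open row2); precharges=3
Acc 7: bank1 row1 -> MISS (open row1); precharges=4
Acc 8: bank1 row4 -> MISS (open row4); precharges=5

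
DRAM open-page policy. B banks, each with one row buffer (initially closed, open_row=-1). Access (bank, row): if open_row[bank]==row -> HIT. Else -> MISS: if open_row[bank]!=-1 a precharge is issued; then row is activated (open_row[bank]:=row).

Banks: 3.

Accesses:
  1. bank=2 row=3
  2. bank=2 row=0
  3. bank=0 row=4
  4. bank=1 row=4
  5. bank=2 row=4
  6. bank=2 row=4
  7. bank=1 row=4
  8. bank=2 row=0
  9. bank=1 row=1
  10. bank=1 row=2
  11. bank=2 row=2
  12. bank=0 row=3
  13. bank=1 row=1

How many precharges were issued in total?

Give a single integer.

Answer: 8

Derivation:
Acc 1: bank2 row3 -> MISS (open row3); precharges=0
Acc 2: bank2 row0 -> MISS (open row0); precharges=1
Acc 3: bank0 row4 -> MISS (open row4); precharges=1
Acc 4: bank1 row4 -> MISS (open row4); precharges=1
Acc 5: bank2 row4 -> MISS (open row4); precharges=2
Acc 6: bank2 row4 -> HIT
Acc 7: bank1 row4 -> HIT
Acc 8: bank2 row0 -> MISS (open row0); precharges=3
Acc 9: bank1 row1 -> MISS (open row1); precharges=4
Acc 10: bank1 row2 -> MISS (open row2); precharges=5
Acc 11: bank2 row2 -> MISS (open row2); precharges=6
Acc 12: bank0 row3 -> MISS (open row3); precharges=7
Acc 13: bank1 row1 -> MISS (open row1); precharges=8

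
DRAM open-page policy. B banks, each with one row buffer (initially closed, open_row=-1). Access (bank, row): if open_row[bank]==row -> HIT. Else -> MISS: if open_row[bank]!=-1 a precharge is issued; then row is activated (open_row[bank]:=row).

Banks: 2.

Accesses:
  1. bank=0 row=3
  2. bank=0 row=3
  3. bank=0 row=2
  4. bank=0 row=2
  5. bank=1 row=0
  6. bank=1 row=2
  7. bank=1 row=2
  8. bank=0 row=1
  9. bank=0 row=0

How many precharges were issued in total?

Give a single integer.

Answer: 4

Derivation:
Acc 1: bank0 row3 -> MISS (open row3); precharges=0
Acc 2: bank0 row3 -> HIT
Acc 3: bank0 row2 -> MISS (open row2); precharges=1
Acc 4: bank0 row2 -> HIT
Acc 5: bank1 row0 -> MISS (open row0); precharges=1
Acc 6: bank1 row2 -> MISS (open row2); precharges=2
Acc 7: bank1 row2 -> HIT
Acc 8: bank0 row1 -> MISS (open row1); precharges=3
Acc 9: bank0 row0 -> MISS (open row0); precharges=4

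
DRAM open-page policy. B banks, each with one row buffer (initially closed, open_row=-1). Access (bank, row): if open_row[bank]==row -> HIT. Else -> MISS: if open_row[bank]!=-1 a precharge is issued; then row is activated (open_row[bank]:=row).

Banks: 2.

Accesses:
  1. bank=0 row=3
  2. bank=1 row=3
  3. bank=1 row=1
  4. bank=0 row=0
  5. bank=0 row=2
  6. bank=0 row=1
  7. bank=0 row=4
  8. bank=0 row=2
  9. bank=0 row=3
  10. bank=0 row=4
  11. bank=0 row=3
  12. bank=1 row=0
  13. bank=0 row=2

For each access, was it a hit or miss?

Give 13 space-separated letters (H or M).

Answer: M M M M M M M M M M M M M

Derivation:
Acc 1: bank0 row3 -> MISS (open row3); precharges=0
Acc 2: bank1 row3 -> MISS (open row3); precharges=0
Acc 3: bank1 row1 -> MISS (open row1); precharges=1
Acc 4: bank0 row0 -> MISS (open row0); precharges=2
Acc 5: bank0 row2 -> MISS (open row2); precharges=3
Acc 6: bank0 row1 -> MISS (open row1); precharges=4
Acc 7: bank0 row4 -> MISS (open row4); precharges=5
Acc 8: bank0 row2 -> MISS (open row2); precharges=6
Acc 9: bank0 row3 -> MISS (open row3); precharges=7
Acc 10: bank0 row4 -> MISS (open row4); precharges=8
Acc 11: bank0 row3 -> MISS (open row3); precharges=9
Acc 12: bank1 row0 -> MISS (open row0); precharges=10
Acc 13: bank0 row2 -> MISS (open row2); precharges=11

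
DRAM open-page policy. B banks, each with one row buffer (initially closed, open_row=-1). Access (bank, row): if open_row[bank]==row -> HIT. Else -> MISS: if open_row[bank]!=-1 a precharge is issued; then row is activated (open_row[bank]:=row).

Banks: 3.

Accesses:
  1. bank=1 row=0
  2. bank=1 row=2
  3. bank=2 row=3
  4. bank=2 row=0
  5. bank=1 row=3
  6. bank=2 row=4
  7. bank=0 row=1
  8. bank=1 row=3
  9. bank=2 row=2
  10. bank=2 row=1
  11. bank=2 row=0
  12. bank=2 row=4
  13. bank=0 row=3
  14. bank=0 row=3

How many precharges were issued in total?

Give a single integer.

Answer: 9

Derivation:
Acc 1: bank1 row0 -> MISS (open row0); precharges=0
Acc 2: bank1 row2 -> MISS (open row2); precharges=1
Acc 3: bank2 row3 -> MISS (open row3); precharges=1
Acc 4: bank2 row0 -> MISS (open row0); precharges=2
Acc 5: bank1 row3 -> MISS (open row3); precharges=3
Acc 6: bank2 row4 -> MISS (open row4); precharges=4
Acc 7: bank0 row1 -> MISS (open row1); precharges=4
Acc 8: bank1 row3 -> HIT
Acc 9: bank2 row2 -> MISS (open row2); precharges=5
Acc 10: bank2 row1 -> MISS (open row1); precharges=6
Acc 11: bank2 row0 -> MISS (open row0); precharges=7
Acc 12: bank2 row4 -> MISS (open row4); precharges=8
Acc 13: bank0 row3 -> MISS (open row3); precharges=9
Acc 14: bank0 row3 -> HIT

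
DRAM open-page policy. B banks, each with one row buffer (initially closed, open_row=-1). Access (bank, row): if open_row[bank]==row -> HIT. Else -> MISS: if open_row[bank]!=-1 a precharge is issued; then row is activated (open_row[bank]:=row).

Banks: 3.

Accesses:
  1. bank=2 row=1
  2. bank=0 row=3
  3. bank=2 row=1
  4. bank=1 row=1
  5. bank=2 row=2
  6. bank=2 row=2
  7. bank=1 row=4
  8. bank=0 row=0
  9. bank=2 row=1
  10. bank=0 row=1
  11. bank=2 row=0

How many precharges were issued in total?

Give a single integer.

Answer: 6

Derivation:
Acc 1: bank2 row1 -> MISS (open row1); precharges=0
Acc 2: bank0 row3 -> MISS (open row3); precharges=0
Acc 3: bank2 row1 -> HIT
Acc 4: bank1 row1 -> MISS (open row1); precharges=0
Acc 5: bank2 row2 -> MISS (open row2); precharges=1
Acc 6: bank2 row2 -> HIT
Acc 7: bank1 row4 -> MISS (open row4); precharges=2
Acc 8: bank0 row0 -> MISS (open row0); precharges=3
Acc 9: bank2 row1 -> MISS (open row1); precharges=4
Acc 10: bank0 row1 -> MISS (open row1); precharges=5
Acc 11: bank2 row0 -> MISS (open row0); precharges=6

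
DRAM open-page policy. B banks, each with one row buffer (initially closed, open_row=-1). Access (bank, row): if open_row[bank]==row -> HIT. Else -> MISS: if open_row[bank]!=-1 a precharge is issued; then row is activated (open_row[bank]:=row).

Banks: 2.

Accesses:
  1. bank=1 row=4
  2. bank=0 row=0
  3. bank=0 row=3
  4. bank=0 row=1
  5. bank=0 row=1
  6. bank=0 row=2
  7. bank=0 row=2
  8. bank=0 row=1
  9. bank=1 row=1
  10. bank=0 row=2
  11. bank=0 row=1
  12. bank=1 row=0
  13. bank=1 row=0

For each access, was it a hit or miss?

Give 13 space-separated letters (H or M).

Answer: M M M M H M H M M M M M H

Derivation:
Acc 1: bank1 row4 -> MISS (open row4); precharges=0
Acc 2: bank0 row0 -> MISS (open row0); precharges=0
Acc 3: bank0 row3 -> MISS (open row3); precharges=1
Acc 4: bank0 row1 -> MISS (open row1); precharges=2
Acc 5: bank0 row1 -> HIT
Acc 6: bank0 row2 -> MISS (open row2); precharges=3
Acc 7: bank0 row2 -> HIT
Acc 8: bank0 row1 -> MISS (open row1); precharges=4
Acc 9: bank1 row1 -> MISS (open row1); precharges=5
Acc 10: bank0 row2 -> MISS (open row2); precharges=6
Acc 11: bank0 row1 -> MISS (open row1); precharges=7
Acc 12: bank1 row0 -> MISS (open row0); precharges=8
Acc 13: bank1 row0 -> HIT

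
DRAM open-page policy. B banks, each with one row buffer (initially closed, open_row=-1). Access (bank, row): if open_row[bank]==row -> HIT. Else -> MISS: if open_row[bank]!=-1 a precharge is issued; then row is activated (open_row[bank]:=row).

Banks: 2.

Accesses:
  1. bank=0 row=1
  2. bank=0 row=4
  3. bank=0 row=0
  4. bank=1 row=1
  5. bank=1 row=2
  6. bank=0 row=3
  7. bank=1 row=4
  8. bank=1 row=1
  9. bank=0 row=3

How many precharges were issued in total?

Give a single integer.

Answer: 6

Derivation:
Acc 1: bank0 row1 -> MISS (open row1); precharges=0
Acc 2: bank0 row4 -> MISS (open row4); precharges=1
Acc 3: bank0 row0 -> MISS (open row0); precharges=2
Acc 4: bank1 row1 -> MISS (open row1); precharges=2
Acc 5: bank1 row2 -> MISS (open row2); precharges=3
Acc 6: bank0 row3 -> MISS (open row3); precharges=4
Acc 7: bank1 row4 -> MISS (open row4); precharges=5
Acc 8: bank1 row1 -> MISS (open row1); precharges=6
Acc 9: bank0 row3 -> HIT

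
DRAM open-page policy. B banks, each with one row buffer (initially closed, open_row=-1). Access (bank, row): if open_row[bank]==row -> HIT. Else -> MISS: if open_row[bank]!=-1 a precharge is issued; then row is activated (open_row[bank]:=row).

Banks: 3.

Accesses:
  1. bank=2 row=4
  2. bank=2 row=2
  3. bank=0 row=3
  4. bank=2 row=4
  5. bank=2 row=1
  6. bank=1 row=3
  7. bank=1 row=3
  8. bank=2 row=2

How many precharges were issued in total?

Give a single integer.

Answer: 4

Derivation:
Acc 1: bank2 row4 -> MISS (open row4); precharges=0
Acc 2: bank2 row2 -> MISS (open row2); precharges=1
Acc 3: bank0 row3 -> MISS (open row3); precharges=1
Acc 4: bank2 row4 -> MISS (open row4); precharges=2
Acc 5: bank2 row1 -> MISS (open row1); precharges=3
Acc 6: bank1 row3 -> MISS (open row3); precharges=3
Acc 7: bank1 row3 -> HIT
Acc 8: bank2 row2 -> MISS (open row2); precharges=4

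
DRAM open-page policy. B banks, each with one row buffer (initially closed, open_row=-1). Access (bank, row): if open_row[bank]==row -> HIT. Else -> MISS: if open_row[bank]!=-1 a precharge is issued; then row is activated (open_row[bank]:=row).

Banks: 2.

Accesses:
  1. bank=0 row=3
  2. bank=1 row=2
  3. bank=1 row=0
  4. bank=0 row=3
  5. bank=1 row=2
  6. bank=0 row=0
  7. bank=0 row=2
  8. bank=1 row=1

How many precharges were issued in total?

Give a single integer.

Acc 1: bank0 row3 -> MISS (open row3); precharges=0
Acc 2: bank1 row2 -> MISS (open row2); precharges=0
Acc 3: bank1 row0 -> MISS (open row0); precharges=1
Acc 4: bank0 row3 -> HIT
Acc 5: bank1 row2 -> MISS (open row2); precharges=2
Acc 6: bank0 row0 -> MISS (open row0); precharges=3
Acc 7: bank0 row2 -> MISS (open row2); precharges=4
Acc 8: bank1 row1 -> MISS (open row1); precharges=5

Answer: 5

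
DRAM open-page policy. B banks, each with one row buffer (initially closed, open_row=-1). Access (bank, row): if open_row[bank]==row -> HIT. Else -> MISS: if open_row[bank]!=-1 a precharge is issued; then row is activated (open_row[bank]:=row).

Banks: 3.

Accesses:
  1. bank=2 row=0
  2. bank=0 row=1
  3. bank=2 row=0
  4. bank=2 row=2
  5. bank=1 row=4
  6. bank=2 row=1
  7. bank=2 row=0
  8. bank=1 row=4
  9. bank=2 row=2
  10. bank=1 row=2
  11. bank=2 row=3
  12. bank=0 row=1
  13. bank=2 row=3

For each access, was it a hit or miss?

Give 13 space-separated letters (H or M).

Acc 1: bank2 row0 -> MISS (open row0); precharges=0
Acc 2: bank0 row1 -> MISS (open row1); precharges=0
Acc 3: bank2 row0 -> HIT
Acc 4: bank2 row2 -> MISS (open row2); precharges=1
Acc 5: bank1 row4 -> MISS (open row4); precharges=1
Acc 6: bank2 row1 -> MISS (open row1); precharges=2
Acc 7: bank2 row0 -> MISS (open row0); precharges=3
Acc 8: bank1 row4 -> HIT
Acc 9: bank2 row2 -> MISS (open row2); precharges=4
Acc 10: bank1 row2 -> MISS (open row2); precharges=5
Acc 11: bank2 row3 -> MISS (open row3); precharges=6
Acc 12: bank0 row1 -> HIT
Acc 13: bank2 row3 -> HIT

Answer: M M H M M M M H M M M H H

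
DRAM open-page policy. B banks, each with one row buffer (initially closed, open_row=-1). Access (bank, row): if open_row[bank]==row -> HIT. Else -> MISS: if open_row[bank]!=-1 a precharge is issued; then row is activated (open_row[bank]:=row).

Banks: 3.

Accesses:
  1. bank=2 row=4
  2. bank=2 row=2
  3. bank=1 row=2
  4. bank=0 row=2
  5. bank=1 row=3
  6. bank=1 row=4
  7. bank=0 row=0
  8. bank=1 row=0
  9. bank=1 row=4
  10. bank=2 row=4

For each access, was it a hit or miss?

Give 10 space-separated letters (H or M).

Answer: M M M M M M M M M M

Derivation:
Acc 1: bank2 row4 -> MISS (open row4); precharges=0
Acc 2: bank2 row2 -> MISS (open row2); precharges=1
Acc 3: bank1 row2 -> MISS (open row2); precharges=1
Acc 4: bank0 row2 -> MISS (open row2); precharges=1
Acc 5: bank1 row3 -> MISS (open row3); precharges=2
Acc 6: bank1 row4 -> MISS (open row4); precharges=3
Acc 7: bank0 row0 -> MISS (open row0); precharges=4
Acc 8: bank1 row0 -> MISS (open row0); precharges=5
Acc 9: bank1 row4 -> MISS (open row4); precharges=6
Acc 10: bank2 row4 -> MISS (open row4); precharges=7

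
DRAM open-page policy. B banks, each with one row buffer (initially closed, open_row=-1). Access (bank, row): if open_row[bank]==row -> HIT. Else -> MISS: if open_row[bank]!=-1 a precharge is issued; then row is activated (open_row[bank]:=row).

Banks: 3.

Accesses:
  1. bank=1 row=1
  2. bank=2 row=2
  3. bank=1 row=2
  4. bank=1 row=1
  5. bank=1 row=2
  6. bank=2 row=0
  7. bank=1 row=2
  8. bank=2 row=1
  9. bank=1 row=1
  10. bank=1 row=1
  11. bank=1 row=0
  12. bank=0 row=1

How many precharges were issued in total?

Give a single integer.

Acc 1: bank1 row1 -> MISS (open row1); precharges=0
Acc 2: bank2 row2 -> MISS (open row2); precharges=0
Acc 3: bank1 row2 -> MISS (open row2); precharges=1
Acc 4: bank1 row1 -> MISS (open row1); precharges=2
Acc 5: bank1 row2 -> MISS (open row2); precharges=3
Acc 6: bank2 row0 -> MISS (open row0); precharges=4
Acc 7: bank1 row2 -> HIT
Acc 8: bank2 row1 -> MISS (open row1); precharges=5
Acc 9: bank1 row1 -> MISS (open row1); precharges=6
Acc 10: bank1 row1 -> HIT
Acc 11: bank1 row0 -> MISS (open row0); precharges=7
Acc 12: bank0 row1 -> MISS (open row1); precharges=7

Answer: 7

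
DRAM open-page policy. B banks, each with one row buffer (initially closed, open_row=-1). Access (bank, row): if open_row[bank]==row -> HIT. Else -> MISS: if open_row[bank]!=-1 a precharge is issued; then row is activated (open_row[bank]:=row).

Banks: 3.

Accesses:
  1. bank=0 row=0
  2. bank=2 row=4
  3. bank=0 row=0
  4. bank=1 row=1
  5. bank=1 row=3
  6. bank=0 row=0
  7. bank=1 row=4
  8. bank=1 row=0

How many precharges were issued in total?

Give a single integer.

Answer: 3

Derivation:
Acc 1: bank0 row0 -> MISS (open row0); precharges=0
Acc 2: bank2 row4 -> MISS (open row4); precharges=0
Acc 3: bank0 row0 -> HIT
Acc 4: bank1 row1 -> MISS (open row1); precharges=0
Acc 5: bank1 row3 -> MISS (open row3); precharges=1
Acc 6: bank0 row0 -> HIT
Acc 7: bank1 row4 -> MISS (open row4); precharges=2
Acc 8: bank1 row0 -> MISS (open row0); precharges=3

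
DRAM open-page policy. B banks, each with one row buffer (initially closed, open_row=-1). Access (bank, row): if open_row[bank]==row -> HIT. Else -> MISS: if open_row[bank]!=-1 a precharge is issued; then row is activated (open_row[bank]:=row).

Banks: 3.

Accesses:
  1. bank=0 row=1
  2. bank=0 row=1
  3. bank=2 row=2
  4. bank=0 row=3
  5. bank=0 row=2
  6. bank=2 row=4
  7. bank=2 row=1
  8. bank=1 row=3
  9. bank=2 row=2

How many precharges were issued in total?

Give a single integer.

Acc 1: bank0 row1 -> MISS (open row1); precharges=0
Acc 2: bank0 row1 -> HIT
Acc 3: bank2 row2 -> MISS (open row2); precharges=0
Acc 4: bank0 row3 -> MISS (open row3); precharges=1
Acc 5: bank0 row2 -> MISS (open row2); precharges=2
Acc 6: bank2 row4 -> MISS (open row4); precharges=3
Acc 7: bank2 row1 -> MISS (open row1); precharges=4
Acc 8: bank1 row3 -> MISS (open row3); precharges=4
Acc 9: bank2 row2 -> MISS (open row2); precharges=5

Answer: 5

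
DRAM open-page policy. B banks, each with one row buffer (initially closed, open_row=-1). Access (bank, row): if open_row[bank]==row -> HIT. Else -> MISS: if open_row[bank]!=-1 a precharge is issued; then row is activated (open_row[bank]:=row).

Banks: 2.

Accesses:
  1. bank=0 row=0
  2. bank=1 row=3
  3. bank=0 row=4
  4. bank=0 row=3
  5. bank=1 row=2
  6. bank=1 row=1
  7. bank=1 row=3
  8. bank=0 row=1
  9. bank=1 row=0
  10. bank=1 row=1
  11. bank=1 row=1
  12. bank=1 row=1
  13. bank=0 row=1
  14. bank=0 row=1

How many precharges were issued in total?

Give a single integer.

Answer: 8

Derivation:
Acc 1: bank0 row0 -> MISS (open row0); precharges=0
Acc 2: bank1 row3 -> MISS (open row3); precharges=0
Acc 3: bank0 row4 -> MISS (open row4); precharges=1
Acc 4: bank0 row3 -> MISS (open row3); precharges=2
Acc 5: bank1 row2 -> MISS (open row2); precharges=3
Acc 6: bank1 row1 -> MISS (open row1); precharges=4
Acc 7: bank1 row3 -> MISS (open row3); precharges=5
Acc 8: bank0 row1 -> MISS (open row1); precharges=6
Acc 9: bank1 row0 -> MISS (open row0); precharges=7
Acc 10: bank1 row1 -> MISS (open row1); precharges=8
Acc 11: bank1 row1 -> HIT
Acc 12: bank1 row1 -> HIT
Acc 13: bank0 row1 -> HIT
Acc 14: bank0 row1 -> HIT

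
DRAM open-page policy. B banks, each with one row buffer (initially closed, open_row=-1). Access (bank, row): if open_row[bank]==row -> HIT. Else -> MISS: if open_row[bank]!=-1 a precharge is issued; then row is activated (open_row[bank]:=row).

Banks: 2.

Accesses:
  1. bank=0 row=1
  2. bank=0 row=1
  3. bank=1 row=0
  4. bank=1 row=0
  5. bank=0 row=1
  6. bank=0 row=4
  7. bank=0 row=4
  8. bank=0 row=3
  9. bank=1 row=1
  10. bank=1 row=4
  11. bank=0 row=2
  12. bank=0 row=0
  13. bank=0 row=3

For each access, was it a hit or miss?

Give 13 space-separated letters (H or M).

Answer: M H M H H M H M M M M M M

Derivation:
Acc 1: bank0 row1 -> MISS (open row1); precharges=0
Acc 2: bank0 row1 -> HIT
Acc 3: bank1 row0 -> MISS (open row0); precharges=0
Acc 4: bank1 row0 -> HIT
Acc 5: bank0 row1 -> HIT
Acc 6: bank0 row4 -> MISS (open row4); precharges=1
Acc 7: bank0 row4 -> HIT
Acc 8: bank0 row3 -> MISS (open row3); precharges=2
Acc 9: bank1 row1 -> MISS (open row1); precharges=3
Acc 10: bank1 row4 -> MISS (open row4); precharges=4
Acc 11: bank0 row2 -> MISS (open row2); precharges=5
Acc 12: bank0 row0 -> MISS (open row0); precharges=6
Acc 13: bank0 row3 -> MISS (open row3); precharges=7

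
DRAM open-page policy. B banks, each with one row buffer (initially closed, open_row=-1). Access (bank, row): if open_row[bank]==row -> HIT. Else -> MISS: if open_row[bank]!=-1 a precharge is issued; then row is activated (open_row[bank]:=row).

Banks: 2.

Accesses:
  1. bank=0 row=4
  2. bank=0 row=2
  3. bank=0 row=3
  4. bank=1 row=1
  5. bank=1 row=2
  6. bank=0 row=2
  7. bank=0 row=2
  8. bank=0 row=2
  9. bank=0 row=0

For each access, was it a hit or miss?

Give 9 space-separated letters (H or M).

Answer: M M M M M M H H M

Derivation:
Acc 1: bank0 row4 -> MISS (open row4); precharges=0
Acc 2: bank0 row2 -> MISS (open row2); precharges=1
Acc 3: bank0 row3 -> MISS (open row3); precharges=2
Acc 4: bank1 row1 -> MISS (open row1); precharges=2
Acc 5: bank1 row2 -> MISS (open row2); precharges=3
Acc 6: bank0 row2 -> MISS (open row2); precharges=4
Acc 7: bank0 row2 -> HIT
Acc 8: bank0 row2 -> HIT
Acc 9: bank0 row0 -> MISS (open row0); precharges=5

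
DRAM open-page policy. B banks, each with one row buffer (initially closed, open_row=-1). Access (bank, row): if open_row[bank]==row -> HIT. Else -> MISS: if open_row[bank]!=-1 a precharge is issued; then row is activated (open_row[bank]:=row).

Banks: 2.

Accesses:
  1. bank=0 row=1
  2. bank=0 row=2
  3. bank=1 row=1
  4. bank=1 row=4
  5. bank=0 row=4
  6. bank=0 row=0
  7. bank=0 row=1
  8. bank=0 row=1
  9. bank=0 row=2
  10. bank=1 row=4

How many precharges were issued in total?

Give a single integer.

Answer: 6

Derivation:
Acc 1: bank0 row1 -> MISS (open row1); precharges=0
Acc 2: bank0 row2 -> MISS (open row2); precharges=1
Acc 3: bank1 row1 -> MISS (open row1); precharges=1
Acc 4: bank1 row4 -> MISS (open row4); precharges=2
Acc 5: bank0 row4 -> MISS (open row4); precharges=3
Acc 6: bank0 row0 -> MISS (open row0); precharges=4
Acc 7: bank0 row1 -> MISS (open row1); precharges=5
Acc 8: bank0 row1 -> HIT
Acc 9: bank0 row2 -> MISS (open row2); precharges=6
Acc 10: bank1 row4 -> HIT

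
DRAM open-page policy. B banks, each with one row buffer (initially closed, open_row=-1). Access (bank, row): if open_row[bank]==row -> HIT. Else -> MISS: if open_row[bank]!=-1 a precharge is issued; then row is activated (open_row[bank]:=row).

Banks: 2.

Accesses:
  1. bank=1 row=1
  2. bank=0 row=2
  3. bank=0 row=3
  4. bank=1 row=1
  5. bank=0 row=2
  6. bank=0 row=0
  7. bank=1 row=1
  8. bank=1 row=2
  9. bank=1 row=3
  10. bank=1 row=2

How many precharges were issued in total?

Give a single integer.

Acc 1: bank1 row1 -> MISS (open row1); precharges=0
Acc 2: bank0 row2 -> MISS (open row2); precharges=0
Acc 3: bank0 row3 -> MISS (open row3); precharges=1
Acc 4: bank1 row1 -> HIT
Acc 5: bank0 row2 -> MISS (open row2); precharges=2
Acc 6: bank0 row0 -> MISS (open row0); precharges=3
Acc 7: bank1 row1 -> HIT
Acc 8: bank1 row2 -> MISS (open row2); precharges=4
Acc 9: bank1 row3 -> MISS (open row3); precharges=5
Acc 10: bank1 row2 -> MISS (open row2); precharges=6

Answer: 6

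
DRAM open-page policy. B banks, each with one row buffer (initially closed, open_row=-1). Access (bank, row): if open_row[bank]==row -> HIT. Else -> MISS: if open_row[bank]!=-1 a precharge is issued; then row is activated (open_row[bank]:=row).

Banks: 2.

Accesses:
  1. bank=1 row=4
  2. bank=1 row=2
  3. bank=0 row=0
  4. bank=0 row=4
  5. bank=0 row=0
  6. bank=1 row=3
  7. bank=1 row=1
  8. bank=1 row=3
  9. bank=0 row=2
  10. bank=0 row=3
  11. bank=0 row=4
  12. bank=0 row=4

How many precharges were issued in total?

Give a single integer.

Acc 1: bank1 row4 -> MISS (open row4); precharges=0
Acc 2: bank1 row2 -> MISS (open row2); precharges=1
Acc 3: bank0 row0 -> MISS (open row0); precharges=1
Acc 4: bank0 row4 -> MISS (open row4); precharges=2
Acc 5: bank0 row0 -> MISS (open row0); precharges=3
Acc 6: bank1 row3 -> MISS (open row3); precharges=4
Acc 7: bank1 row1 -> MISS (open row1); precharges=5
Acc 8: bank1 row3 -> MISS (open row3); precharges=6
Acc 9: bank0 row2 -> MISS (open row2); precharges=7
Acc 10: bank0 row3 -> MISS (open row3); precharges=8
Acc 11: bank0 row4 -> MISS (open row4); precharges=9
Acc 12: bank0 row4 -> HIT

Answer: 9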